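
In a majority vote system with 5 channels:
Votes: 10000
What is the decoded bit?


Ones: 1 out of 5
Threshold: 3

0 (1/5 voted 1)


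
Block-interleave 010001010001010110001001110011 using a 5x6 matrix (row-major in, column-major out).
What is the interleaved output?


Matrix:
  010001
  010001
  010110
  001001
  110011
Read columns: 000011110100010001000010111011

000011110100010001000010111011


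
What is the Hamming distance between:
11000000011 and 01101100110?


XOR: 10101100101
Count of 1s: 6

6


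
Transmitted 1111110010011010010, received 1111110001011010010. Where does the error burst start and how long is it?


XOR: 0000000011000000000

Burst at position 8, length 2


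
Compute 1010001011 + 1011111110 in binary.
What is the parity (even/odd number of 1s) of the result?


1010001011 = 651
1011111110 = 766
Sum = 1417 = 10110001001
1s count = 5

odd parity (5 ones in 10110001001)


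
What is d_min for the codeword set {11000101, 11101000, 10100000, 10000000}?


Comparing all pairs, minimum distance: 1
Can detect 0 errors, correct 0 errors

1


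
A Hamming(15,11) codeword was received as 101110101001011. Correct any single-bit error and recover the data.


Syndrome = 0: no error detected

Data: 11011001011 (no errors)


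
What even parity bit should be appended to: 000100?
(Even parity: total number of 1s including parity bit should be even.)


Number of 1s in data: 1
Parity bit: 1

1


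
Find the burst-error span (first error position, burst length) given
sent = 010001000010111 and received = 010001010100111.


XOR: 000000010110000

Burst at position 7, length 4


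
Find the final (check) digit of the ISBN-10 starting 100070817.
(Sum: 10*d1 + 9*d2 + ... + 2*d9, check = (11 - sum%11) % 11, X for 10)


Weighted sum: 101
101 mod 11 = 2

Check digit: 9


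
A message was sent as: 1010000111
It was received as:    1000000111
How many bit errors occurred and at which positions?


XOR: 0010000000

1 error(s) at position(s): 2


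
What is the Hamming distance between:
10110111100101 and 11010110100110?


XOR: 01100001000011
Count of 1s: 5

5


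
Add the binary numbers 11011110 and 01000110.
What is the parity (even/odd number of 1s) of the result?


11011110 = 222
01000110 = 70
Sum = 292 = 100100100
1s count = 3

odd parity (3 ones in 100100100)


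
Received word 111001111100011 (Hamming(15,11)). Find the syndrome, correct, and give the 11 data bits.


Syndrome = 11: error at position 11

Data: 10111110011 (corrected bit 11)


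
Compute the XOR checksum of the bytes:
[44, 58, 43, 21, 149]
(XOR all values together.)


XOR chain: 44 ^ 58 ^ 43 ^ 21 ^ 149 = 189

189


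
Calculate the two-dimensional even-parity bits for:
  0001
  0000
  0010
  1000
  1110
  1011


Row parities: 101111
Column parities: 1110

Row P: 101111, Col P: 1110, Corner: 1


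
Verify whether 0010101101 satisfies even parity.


Number of 1s: 5

No, parity error (5 ones)


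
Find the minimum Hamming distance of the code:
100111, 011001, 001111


Comparing all pairs, minimum distance: 2
Can detect 1 errors, correct 0 errors

2


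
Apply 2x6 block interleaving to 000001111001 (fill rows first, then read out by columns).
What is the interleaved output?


Matrix:
  000001
  111001
Read columns: 010101000011

010101000011


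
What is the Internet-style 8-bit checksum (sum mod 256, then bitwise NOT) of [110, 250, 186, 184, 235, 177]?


Sum = 1142 mod 256 = 118
Complement = 137

137


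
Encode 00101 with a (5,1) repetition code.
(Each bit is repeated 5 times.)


Each bit -> 5 copies

0000000000111110000011111


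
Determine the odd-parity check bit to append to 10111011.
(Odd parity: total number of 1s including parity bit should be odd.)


Number of 1s in data: 6
Parity bit: 1

1


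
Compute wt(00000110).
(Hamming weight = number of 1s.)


Counting 1s in 00000110

2


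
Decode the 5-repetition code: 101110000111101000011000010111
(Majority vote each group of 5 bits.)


Groups: 10111, 00001, 11101, 00001, 10000, 10111
Majority votes: 101001

101001


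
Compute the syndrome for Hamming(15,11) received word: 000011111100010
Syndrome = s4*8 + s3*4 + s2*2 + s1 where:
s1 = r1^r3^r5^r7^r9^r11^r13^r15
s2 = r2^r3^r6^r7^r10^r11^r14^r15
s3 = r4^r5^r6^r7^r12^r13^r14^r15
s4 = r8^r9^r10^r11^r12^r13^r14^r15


s1=1, s2=0, s3=0, s4=0

Syndrome = 1 (error at position 1)


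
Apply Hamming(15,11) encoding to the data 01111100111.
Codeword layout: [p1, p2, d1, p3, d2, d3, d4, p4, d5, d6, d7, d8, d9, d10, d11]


Parity bits: p1=1, p2=1, p3=0, p4=1

110011111100111


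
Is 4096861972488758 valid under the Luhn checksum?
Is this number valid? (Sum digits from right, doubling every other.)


Luhn sum = 93
93 mod 10 = 3

Invalid (Luhn sum mod 10 = 3)


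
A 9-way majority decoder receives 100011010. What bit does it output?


Ones: 4 out of 9
Threshold: 5

0 (4/9 voted 1)


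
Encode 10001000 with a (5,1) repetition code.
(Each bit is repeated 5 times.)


Each bit -> 5 copies

1111100000000000000011111000000000000000


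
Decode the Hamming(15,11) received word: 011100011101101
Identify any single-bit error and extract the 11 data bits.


Syndrome = 0: no error detected

Data: 10001101101 (no errors)


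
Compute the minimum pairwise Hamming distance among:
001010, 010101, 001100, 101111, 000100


Comparing all pairs, minimum distance: 1
Can detect 0 errors, correct 0 errors

1


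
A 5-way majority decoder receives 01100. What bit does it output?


Ones: 2 out of 5
Threshold: 3

0 (2/5 voted 1)


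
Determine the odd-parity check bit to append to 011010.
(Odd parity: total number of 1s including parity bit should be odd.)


Number of 1s in data: 3
Parity bit: 0

0


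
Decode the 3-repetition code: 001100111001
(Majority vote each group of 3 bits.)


Groups: 001, 100, 111, 001
Majority votes: 0010

0010


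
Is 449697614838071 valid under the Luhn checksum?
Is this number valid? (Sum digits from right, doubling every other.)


Luhn sum = 73
73 mod 10 = 3

Invalid (Luhn sum mod 10 = 3)


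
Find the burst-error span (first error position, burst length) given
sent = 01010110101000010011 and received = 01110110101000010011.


XOR: 00100000000000000000

Burst at position 2, length 1


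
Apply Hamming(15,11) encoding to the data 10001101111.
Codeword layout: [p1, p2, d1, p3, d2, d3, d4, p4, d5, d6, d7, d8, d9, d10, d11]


Parity bits: p1=0, p2=0, p3=0, p4=0

001000001101111


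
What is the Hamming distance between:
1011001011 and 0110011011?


XOR: 1101010000
Count of 1s: 4

4


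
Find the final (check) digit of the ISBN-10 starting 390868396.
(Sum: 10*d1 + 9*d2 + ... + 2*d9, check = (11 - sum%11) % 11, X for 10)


Weighted sum: 294
294 mod 11 = 8

Check digit: 3


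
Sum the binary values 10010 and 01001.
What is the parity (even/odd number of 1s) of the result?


10010 = 18
01001 = 9
Sum = 27 = 11011
1s count = 4

even parity (4 ones in 11011)


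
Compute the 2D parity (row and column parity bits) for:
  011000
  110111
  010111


Row parities: 010
Column parities: 111000

Row P: 010, Col P: 111000, Corner: 1


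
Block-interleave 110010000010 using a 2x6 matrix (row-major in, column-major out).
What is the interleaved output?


Matrix:
  110010
  000010
Read columns: 101000001100

101000001100


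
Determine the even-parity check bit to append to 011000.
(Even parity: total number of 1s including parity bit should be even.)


Number of 1s in data: 2
Parity bit: 0

0


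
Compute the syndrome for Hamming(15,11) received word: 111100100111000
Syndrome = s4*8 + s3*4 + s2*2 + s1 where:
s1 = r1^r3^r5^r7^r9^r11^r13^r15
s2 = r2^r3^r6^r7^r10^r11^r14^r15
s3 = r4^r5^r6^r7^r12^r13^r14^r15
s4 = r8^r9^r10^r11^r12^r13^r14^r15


s1=0, s2=1, s3=1, s4=1

Syndrome = 14 (error at position 14)


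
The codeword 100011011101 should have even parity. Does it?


Number of 1s: 7

No, parity error (7 ones)


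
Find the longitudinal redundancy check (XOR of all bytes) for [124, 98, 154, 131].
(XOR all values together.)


XOR chain: 124 ^ 98 ^ 154 ^ 131 = 7

7


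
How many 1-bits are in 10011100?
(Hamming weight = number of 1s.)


Counting 1s in 10011100

4


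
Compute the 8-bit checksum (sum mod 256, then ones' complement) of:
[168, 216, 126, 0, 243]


Sum = 753 mod 256 = 241
Complement = 14

14


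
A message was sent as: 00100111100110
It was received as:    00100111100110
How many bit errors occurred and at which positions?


XOR: 00000000000000

0 errors (received matches sent)


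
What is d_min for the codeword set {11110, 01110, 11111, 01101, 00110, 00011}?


Comparing all pairs, minimum distance: 1
Can detect 0 errors, correct 0 errors

1


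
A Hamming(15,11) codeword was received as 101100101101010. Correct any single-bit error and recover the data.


Syndrome = 0: no error detected

Data: 10011101010 (no errors)


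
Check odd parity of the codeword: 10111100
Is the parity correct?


Number of 1s: 5

Yes, parity is correct (5 ones)


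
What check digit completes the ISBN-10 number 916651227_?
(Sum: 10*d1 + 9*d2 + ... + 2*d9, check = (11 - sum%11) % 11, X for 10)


Weighted sum: 252
252 mod 11 = 10

Check digit: 1


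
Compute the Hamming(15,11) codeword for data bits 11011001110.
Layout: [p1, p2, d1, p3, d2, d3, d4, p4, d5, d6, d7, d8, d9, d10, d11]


Parity bits: p1=1, p2=1, p3=1, p4=0

111110101001110


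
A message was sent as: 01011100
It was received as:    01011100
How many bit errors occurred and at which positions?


XOR: 00000000

0 errors (received matches sent)


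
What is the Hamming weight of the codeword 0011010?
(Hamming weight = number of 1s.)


Counting 1s in 0011010

3


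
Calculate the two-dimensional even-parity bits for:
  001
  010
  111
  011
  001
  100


Row parities: 111011
Column parities: 010

Row P: 111011, Col P: 010, Corner: 1


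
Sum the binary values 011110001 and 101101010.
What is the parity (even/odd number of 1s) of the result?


011110001 = 241
101101010 = 362
Sum = 603 = 1001011011
1s count = 6

even parity (6 ones in 1001011011)


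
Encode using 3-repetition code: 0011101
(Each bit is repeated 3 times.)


Each bit -> 3 copies

000000111111111000111


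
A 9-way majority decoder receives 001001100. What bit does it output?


Ones: 3 out of 9
Threshold: 5

0 (3/9 voted 1)


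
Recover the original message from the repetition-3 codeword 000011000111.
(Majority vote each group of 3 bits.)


Groups: 000, 011, 000, 111
Majority votes: 0101

0101


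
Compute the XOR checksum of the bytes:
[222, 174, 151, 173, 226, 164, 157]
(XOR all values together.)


XOR chain: 222 ^ 174 ^ 151 ^ 173 ^ 226 ^ 164 ^ 157 = 145

145


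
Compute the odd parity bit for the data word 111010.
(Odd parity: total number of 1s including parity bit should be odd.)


Number of 1s in data: 4
Parity bit: 1

1


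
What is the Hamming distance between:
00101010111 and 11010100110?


XOR: 11111110001
Count of 1s: 8

8


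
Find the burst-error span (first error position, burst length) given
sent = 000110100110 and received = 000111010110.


XOR: 000001110000

Burst at position 5, length 3


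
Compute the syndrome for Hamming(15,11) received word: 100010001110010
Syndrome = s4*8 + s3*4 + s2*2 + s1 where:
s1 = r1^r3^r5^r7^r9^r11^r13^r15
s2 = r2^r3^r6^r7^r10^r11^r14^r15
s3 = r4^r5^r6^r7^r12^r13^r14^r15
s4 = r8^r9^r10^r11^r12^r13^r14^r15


s1=0, s2=1, s3=0, s4=0

Syndrome = 2 (error at position 2)


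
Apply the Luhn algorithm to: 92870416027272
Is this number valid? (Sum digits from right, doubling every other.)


Luhn sum = 53
53 mod 10 = 3

Invalid (Luhn sum mod 10 = 3)


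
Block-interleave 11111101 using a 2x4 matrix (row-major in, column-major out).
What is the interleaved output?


Matrix:
  1111
  1101
Read columns: 11111011

11111011


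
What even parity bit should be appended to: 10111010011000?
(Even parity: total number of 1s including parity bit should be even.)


Number of 1s in data: 7
Parity bit: 1

1


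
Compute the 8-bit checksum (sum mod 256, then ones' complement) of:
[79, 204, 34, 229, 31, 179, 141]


Sum = 897 mod 256 = 129
Complement = 126

126


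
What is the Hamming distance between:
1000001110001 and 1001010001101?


XOR: 0001011111100
Count of 1s: 7

7


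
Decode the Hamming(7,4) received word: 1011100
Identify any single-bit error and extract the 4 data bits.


Syndrome = 3: error at position 3

Data: 0100 (corrected bit 3)


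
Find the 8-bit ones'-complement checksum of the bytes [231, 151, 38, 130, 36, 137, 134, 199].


Sum = 1056 mod 256 = 32
Complement = 223

223


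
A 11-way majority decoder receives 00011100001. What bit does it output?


Ones: 4 out of 11
Threshold: 6

0 (4/11 voted 1)


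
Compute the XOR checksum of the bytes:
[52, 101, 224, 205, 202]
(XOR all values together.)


XOR chain: 52 ^ 101 ^ 224 ^ 205 ^ 202 = 182

182


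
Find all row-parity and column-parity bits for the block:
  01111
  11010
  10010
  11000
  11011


Row parities: 01000
Column parities: 00100

Row P: 01000, Col P: 00100, Corner: 1


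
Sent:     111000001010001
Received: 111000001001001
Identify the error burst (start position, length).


XOR: 000000000011000

Burst at position 10, length 2


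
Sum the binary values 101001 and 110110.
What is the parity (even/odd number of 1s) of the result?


101001 = 41
110110 = 54
Sum = 95 = 1011111
1s count = 6

even parity (6 ones in 1011111)


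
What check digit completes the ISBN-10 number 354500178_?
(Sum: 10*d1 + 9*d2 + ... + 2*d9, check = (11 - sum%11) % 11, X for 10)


Weighted sum: 183
183 mod 11 = 7

Check digit: 4


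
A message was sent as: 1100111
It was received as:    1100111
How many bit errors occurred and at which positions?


XOR: 0000000

0 errors (received matches sent)


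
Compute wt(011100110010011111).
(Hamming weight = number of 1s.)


Counting 1s in 011100110010011111

11


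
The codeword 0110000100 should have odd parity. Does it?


Number of 1s: 3

Yes, parity is correct (3 ones)


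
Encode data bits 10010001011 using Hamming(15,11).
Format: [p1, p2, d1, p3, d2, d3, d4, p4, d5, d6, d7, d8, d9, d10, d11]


Parity bits: p1=1, p2=0, p3=0, p4=1

101000110001011


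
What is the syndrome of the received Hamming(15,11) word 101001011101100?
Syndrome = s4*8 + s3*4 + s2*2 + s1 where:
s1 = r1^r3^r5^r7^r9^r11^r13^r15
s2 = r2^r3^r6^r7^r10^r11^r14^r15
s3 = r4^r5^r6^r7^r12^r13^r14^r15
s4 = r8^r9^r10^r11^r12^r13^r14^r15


s1=0, s2=1, s3=1, s4=1

Syndrome = 14 (error at position 14)


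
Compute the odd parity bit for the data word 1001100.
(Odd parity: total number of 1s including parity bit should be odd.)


Number of 1s in data: 3
Parity bit: 0

0


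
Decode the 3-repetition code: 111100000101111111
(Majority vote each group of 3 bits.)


Groups: 111, 100, 000, 101, 111, 111
Majority votes: 100111

100111


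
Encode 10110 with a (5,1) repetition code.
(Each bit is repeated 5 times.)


Each bit -> 5 copies

1111100000111111111100000


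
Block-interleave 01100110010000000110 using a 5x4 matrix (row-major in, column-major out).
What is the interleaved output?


Matrix:
  0110
  0110
  0100
  0000
  0110
Read columns: 00000111011100100000

00000111011100100000


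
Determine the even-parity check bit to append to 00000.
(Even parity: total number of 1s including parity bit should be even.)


Number of 1s in data: 0
Parity bit: 0

0


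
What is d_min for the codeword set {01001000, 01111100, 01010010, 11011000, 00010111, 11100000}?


Comparing all pairs, minimum distance: 2
Can detect 1 errors, correct 0 errors

2


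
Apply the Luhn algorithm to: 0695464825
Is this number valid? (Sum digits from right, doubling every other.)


Luhn sum = 59
59 mod 10 = 9

Invalid (Luhn sum mod 10 = 9)


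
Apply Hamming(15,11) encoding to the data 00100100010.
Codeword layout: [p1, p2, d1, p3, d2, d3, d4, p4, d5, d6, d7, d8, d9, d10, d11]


Parity bits: p1=0, p2=1, p3=0, p4=0

010001000100010


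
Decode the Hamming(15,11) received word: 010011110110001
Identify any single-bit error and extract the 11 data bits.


Syndrome = 0: no error detected

Data: 01110110001 (no errors)


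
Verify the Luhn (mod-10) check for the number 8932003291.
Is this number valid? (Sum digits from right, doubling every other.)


Luhn sum = 42
42 mod 10 = 2

Invalid (Luhn sum mod 10 = 2)


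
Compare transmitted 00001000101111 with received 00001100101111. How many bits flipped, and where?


XOR: 00000100000000

1 error(s) at position(s): 5


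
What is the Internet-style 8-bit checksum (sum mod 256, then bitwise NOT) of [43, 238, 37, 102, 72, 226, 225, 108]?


Sum = 1051 mod 256 = 27
Complement = 228

228


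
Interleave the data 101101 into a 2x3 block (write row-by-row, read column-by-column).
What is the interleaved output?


Matrix:
  101
  101
Read columns: 110011

110011


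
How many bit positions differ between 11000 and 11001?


XOR: 00001
Count of 1s: 1

1


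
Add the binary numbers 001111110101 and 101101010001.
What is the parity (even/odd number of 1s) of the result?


001111110101 = 1013
101101010001 = 2897
Sum = 3910 = 111101000110
1s count = 7

odd parity (7 ones in 111101000110)


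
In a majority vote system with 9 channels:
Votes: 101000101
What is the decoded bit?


Ones: 4 out of 9
Threshold: 5

0 (4/9 voted 1)


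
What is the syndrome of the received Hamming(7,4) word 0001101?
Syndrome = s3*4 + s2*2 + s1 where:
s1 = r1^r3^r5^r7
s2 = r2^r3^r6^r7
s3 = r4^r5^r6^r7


s1=0, s2=1, s3=1

Syndrome = 6 (error at position 6)


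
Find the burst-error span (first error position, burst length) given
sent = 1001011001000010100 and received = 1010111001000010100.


XOR: 0011100000000000000

Burst at position 2, length 3


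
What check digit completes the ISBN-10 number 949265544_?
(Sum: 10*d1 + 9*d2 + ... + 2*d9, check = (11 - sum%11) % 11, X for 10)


Weighted sum: 313
313 mod 11 = 5

Check digit: 6


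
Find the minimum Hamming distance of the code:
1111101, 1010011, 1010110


Comparing all pairs, minimum distance: 2
Can detect 1 errors, correct 0 errors

2


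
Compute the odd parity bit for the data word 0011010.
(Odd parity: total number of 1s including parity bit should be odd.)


Number of 1s in data: 3
Parity bit: 0

0


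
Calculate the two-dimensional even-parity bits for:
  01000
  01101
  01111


Row parities: 110
Column parities: 01010

Row P: 110, Col P: 01010, Corner: 0


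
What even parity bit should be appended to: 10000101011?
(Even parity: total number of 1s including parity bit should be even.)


Number of 1s in data: 5
Parity bit: 1

1


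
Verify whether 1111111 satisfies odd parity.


Number of 1s: 7

Yes, parity is correct (7 ones)


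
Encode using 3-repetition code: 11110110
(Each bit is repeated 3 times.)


Each bit -> 3 copies

111111111111000111111000


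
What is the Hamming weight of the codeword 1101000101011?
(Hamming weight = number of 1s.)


Counting 1s in 1101000101011

7


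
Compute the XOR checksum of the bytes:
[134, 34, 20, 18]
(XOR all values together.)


XOR chain: 134 ^ 34 ^ 20 ^ 18 = 162

162


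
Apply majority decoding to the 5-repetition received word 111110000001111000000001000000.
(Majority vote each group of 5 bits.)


Groups: 11111, 00000, 01111, 00000, 00010, 00000
Majority votes: 101000

101000


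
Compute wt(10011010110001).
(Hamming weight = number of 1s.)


Counting 1s in 10011010110001

7


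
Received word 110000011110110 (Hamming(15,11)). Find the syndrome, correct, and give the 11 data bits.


Syndrome = 0: no error detected

Data: 00001110110 (no errors)


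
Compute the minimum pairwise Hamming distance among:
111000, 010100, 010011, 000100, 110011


Comparing all pairs, minimum distance: 1
Can detect 0 errors, correct 0 errors

1


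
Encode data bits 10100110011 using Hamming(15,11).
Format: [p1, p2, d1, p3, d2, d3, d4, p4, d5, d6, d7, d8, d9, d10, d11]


Parity bits: p1=1, p2=0, p3=1, p4=0

101101000110011


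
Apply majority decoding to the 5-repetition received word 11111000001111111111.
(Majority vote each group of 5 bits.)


Groups: 11111, 00000, 11111, 11111
Majority votes: 1011

1011


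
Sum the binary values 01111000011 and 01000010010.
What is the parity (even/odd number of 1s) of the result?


01111000011 = 963
01000010010 = 530
Sum = 1493 = 10111010101
1s count = 7

odd parity (7 ones in 10111010101)


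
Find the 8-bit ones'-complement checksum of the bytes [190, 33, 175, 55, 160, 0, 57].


Sum = 670 mod 256 = 158
Complement = 97

97


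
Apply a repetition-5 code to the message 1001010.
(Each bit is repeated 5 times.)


Each bit -> 5 copies

11111000000000011111000001111100000


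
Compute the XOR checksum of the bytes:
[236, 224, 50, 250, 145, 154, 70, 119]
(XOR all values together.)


XOR chain: 236 ^ 224 ^ 50 ^ 250 ^ 145 ^ 154 ^ 70 ^ 119 = 254

254


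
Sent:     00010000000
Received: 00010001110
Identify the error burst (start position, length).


XOR: 00000001110

Burst at position 7, length 3


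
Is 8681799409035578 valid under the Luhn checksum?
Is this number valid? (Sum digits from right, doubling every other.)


Luhn sum = 79
79 mod 10 = 9

Invalid (Luhn sum mod 10 = 9)


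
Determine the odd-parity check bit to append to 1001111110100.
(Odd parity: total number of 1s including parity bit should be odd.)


Number of 1s in data: 8
Parity bit: 1

1


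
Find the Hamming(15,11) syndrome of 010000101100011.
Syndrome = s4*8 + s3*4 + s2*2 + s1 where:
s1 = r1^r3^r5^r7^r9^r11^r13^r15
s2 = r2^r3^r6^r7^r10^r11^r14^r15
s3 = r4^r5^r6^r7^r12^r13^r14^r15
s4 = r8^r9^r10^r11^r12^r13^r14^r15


s1=1, s2=1, s3=1, s4=0

Syndrome = 7 (error at position 7)


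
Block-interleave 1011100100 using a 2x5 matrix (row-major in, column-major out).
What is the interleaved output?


Matrix:
  10111
  00100
Read columns: 1000111010

1000111010


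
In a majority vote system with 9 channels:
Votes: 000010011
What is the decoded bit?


Ones: 3 out of 9
Threshold: 5

0 (3/9 voted 1)


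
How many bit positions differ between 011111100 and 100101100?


XOR: 111010000
Count of 1s: 4

4


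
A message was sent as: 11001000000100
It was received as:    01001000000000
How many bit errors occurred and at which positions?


XOR: 10000000000100

2 error(s) at position(s): 0, 11


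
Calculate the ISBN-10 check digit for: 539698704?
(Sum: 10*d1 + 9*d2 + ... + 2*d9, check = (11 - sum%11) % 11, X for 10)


Weighted sum: 321
321 mod 11 = 2

Check digit: 9


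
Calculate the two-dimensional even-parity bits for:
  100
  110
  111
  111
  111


Row parities: 10111
Column parities: 101

Row P: 10111, Col P: 101, Corner: 0


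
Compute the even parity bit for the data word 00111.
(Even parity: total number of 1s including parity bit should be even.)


Number of 1s in data: 3
Parity bit: 1

1


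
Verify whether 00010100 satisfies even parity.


Number of 1s: 2

Yes, parity is correct (2 ones)


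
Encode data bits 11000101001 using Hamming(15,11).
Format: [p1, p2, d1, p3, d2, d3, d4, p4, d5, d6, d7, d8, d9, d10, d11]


Parity bits: p1=1, p2=1, p3=1, p4=1

111110010101001


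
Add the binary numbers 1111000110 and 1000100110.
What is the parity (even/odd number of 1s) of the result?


1111000110 = 966
1000100110 = 550
Sum = 1516 = 10111101100
1s count = 7

odd parity (7 ones in 10111101100)


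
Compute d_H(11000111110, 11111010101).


XOR: 00111101011
Count of 1s: 7

7


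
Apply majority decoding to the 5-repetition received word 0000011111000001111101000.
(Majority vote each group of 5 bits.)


Groups: 00000, 11111, 00000, 11111, 01000
Majority votes: 01010

01010


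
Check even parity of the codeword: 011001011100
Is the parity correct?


Number of 1s: 6

Yes, parity is correct (6 ones)


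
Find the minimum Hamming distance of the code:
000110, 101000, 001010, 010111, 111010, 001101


Comparing all pairs, minimum distance: 2
Can detect 1 errors, correct 0 errors

2


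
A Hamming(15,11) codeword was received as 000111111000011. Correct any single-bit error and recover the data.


Syndrome = 0: no error detected

Data: 01111000011 (no errors)


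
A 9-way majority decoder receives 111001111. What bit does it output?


Ones: 7 out of 9
Threshold: 5

1 (7/9 voted 1)


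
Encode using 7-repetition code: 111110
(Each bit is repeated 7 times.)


Each bit -> 7 copies

111111111111111111111111111111111110000000


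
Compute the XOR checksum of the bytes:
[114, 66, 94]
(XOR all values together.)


XOR chain: 114 ^ 66 ^ 94 = 110

110


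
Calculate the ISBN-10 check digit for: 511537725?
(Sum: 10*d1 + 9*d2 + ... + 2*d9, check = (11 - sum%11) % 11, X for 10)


Weighted sum: 199
199 mod 11 = 1

Check digit: X


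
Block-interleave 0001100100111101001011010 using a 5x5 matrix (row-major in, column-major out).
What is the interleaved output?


Matrix:
  00011
  00100
  11110
  10010
  11010
Read columns: 0011100101011001011110000

0011100101011001011110000


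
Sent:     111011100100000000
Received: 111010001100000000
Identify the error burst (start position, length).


XOR: 000001101000000000

Burst at position 5, length 4


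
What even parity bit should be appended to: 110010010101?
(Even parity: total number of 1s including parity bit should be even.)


Number of 1s in data: 6
Parity bit: 0

0


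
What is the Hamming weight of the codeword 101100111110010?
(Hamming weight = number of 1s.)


Counting 1s in 101100111110010

9


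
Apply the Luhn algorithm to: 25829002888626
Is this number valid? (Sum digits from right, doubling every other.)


Luhn sum = 67
67 mod 10 = 7

Invalid (Luhn sum mod 10 = 7)


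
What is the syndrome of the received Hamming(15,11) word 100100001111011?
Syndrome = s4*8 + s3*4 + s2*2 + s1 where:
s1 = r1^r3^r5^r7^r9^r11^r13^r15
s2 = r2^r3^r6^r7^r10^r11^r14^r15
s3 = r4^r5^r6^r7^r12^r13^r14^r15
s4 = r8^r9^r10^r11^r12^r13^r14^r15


s1=0, s2=0, s3=0, s4=0

Syndrome = 0 (no error)


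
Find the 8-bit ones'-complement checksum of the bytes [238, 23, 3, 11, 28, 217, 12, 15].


Sum = 547 mod 256 = 35
Complement = 220

220


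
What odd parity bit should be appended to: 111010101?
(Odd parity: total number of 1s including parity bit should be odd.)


Number of 1s in data: 6
Parity bit: 1

1


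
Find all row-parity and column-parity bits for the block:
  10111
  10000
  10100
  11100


Row parities: 0101
Column parities: 01111

Row P: 0101, Col P: 01111, Corner: 0


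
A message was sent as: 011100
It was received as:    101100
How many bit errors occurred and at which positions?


XOR: 110000

2 error(s) at position(s): 0, 1


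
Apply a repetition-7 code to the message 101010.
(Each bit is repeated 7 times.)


Each bit -> 7 copies

111111100000001111111000000011111110000000


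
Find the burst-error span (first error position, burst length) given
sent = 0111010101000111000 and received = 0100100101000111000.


XOR: 0011110000000000000

Burst at position 2, length 4


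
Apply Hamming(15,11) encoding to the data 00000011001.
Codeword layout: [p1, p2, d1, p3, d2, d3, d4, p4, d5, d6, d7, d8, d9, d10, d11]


Parity bits: p1=0, p2=0, p3=0, p4=1

000000010011001


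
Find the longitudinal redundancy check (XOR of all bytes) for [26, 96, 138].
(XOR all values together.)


XOR chain: 26 ^ 96 ^ 138 = 240

240


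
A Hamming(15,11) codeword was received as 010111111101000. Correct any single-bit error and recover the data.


Syndrome = 5: error at position 5

Data: 00111101000 (corrected bit 5)


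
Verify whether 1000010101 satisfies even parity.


Number of 1s: 4

Yes, parity is correct (4 ones)


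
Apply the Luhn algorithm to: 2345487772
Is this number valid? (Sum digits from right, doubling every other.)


Luhn sum = 55
55 mod 10 = 5

Invalid (Luhn sum mod 10 = 5)


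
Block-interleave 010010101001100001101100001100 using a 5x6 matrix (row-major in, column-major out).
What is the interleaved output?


Matrix:
  010010
  101001
  100001
  101100
  001100
Read columns: 011101000001011000111000001100

011101000001011000111000001100


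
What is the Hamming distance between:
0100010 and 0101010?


XOR: 0001000
Count of 1s: 1

1


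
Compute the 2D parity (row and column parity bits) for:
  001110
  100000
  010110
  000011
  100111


Row parities: 11100
Column parities: 011100

Row P: 11100, Col P: 011100, Corner: 1


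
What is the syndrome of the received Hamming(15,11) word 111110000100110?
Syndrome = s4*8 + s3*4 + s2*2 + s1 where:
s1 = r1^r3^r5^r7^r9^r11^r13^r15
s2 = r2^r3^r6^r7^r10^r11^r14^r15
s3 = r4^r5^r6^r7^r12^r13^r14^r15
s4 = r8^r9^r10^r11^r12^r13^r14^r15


s1=0, s2=0, s3=0, s4=1

Syndrome = 8 (error at position 8)


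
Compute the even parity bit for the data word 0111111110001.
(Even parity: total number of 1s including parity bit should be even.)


Number of 1s in data: 9
Parity bit: 1

1


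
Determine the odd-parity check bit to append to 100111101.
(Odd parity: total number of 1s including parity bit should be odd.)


Number of 1s in data: 6
Parity bit: 1

1


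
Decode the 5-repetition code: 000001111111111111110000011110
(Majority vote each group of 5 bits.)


Groups: 00000, 11111, 11111, 11111, 00000, 11110
Majority votes: 011101

011101


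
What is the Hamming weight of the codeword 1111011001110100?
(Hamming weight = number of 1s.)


Counting 1s in 1111011001110100

10


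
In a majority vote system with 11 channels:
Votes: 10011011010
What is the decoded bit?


Ones: 6 out of 11
Threshold: 6

1 (6/11 voted 1)


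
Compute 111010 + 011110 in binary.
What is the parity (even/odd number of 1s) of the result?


111010 = 58
011110 = 30
Sum = 88 = 1011000
1s count = 3

odd parity (3 ones in 1011000)


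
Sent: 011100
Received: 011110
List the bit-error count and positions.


XOR: 000010

1 error(s) at position(s): 4


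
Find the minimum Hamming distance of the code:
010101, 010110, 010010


Comparing all pairs, minimum distance: 1
Can detect 0 errors, correct 0 errors

1


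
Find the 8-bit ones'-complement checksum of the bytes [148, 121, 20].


Sum = 289 mod 256 = 33
Complement = 222

222


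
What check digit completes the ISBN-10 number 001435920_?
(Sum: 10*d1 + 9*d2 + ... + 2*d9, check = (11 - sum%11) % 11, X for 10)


Weighted sum: 121
121 mod 11 = 0

Check digit: 0


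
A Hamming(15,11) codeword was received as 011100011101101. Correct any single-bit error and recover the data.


Syndrome = 0: no error detected

Data: 10001101101 (no errors)


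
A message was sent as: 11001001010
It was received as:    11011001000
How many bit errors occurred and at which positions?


XOR: 00010000010

2 error(s) at position(s): 3, 9


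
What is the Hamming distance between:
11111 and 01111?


XOR: 10000
Count of 1s: 1

1


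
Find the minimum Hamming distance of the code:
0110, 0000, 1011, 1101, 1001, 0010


Comparing all pairs, minimum distance: 1
Can detect 0 errors, correct 0 errors

1


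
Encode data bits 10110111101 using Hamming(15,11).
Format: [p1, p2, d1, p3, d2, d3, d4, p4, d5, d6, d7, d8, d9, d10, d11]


Parity bits: p1=1, p2=0, p3=1, p4=1

101101110111101


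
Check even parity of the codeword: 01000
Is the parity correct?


Number of 1s: 1

No, parity error (1 ones)


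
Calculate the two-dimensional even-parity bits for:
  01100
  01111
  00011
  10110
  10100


Row parities: 00010
Column parities: 00010

Row P: 00010, Col P: 00010, Corner: 1


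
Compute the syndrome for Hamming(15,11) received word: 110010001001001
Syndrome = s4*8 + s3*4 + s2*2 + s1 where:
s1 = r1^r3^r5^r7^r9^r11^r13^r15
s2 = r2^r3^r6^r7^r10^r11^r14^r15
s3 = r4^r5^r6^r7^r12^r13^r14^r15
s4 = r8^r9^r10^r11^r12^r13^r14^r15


s1=0, s2=0, s3=1, s4=1

Syndrome = 12 (error at position 12)


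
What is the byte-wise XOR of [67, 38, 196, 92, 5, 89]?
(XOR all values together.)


XOR chain: 67 ^ 38 ^ 196 ^ 92 ^ 5 ^ 89 = 161

161


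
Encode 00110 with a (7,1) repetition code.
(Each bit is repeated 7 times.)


Each bit -> 7 copies

00000000000000111111111111110000000


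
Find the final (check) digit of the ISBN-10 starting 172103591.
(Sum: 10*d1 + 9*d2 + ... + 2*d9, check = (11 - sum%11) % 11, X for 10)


Weighted sum: 160
160 mod 11 = 6

Check digit: 5


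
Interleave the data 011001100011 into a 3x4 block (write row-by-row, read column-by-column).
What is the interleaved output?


Matrix:
  0110
  0110
  0011
Read columns: 000110111001

000110111001


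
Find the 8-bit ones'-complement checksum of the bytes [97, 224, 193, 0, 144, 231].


Sum = 889 mod 256 = 121
Complement = 134

134


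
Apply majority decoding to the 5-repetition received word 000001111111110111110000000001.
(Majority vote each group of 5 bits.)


Groups: 00000, 11111, 11110, 11111, 00000, 00001
Majority votes: 011100

011100


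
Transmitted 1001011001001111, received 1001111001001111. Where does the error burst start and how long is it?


XOR: 0000100000000000

Burst at position 4, length 1


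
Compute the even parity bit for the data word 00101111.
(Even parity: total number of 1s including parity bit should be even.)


Number of 1s in data: 5
Parity bit: 1

1


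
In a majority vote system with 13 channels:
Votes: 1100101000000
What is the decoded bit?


Ones: 4 out of 13
Threshold: 7

0 (4/13 voted 1)


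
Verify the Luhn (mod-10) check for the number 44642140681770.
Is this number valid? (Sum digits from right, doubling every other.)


Luhn sum = 57
57 mod 10 = 7

Invalid (Luhn sum mod 10 = 7)


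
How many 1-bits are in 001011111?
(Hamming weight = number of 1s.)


Counting 1s in 001011111

6


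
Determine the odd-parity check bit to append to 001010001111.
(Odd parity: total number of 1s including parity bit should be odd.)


Number of 1s in data: 6
Parity bit: 1

1


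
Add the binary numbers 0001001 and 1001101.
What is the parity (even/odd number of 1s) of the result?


0001001 = 9
1001101 = 77
Sum = 86 = 1010110
1s count = 4

even parity (4 ones in 1010110)


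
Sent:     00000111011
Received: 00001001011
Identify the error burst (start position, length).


XOR: 00001110000

Burst at position 4, length 3


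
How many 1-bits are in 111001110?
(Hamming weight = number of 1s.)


Counting 1s in 111001110

6


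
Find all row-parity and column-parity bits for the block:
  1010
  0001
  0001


Row parities: 011
Column parities: 1010

Row P: 011, Col P: 1010, Corner: 0


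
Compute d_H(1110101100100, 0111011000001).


XOR: 1001110100101
Count of 1s: 7

7


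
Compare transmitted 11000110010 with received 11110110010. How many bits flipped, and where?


XOR: 00110000000

2 error(s) at position(s): 2, 3


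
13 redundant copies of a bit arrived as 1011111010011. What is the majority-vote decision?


Ones: 9 out of 13
Threshold: 7

1 (9/13 voted 1)


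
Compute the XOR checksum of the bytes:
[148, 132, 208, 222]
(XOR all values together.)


XOR chain: 148 ^ 132 ^ 208 ^ 222 = 30

30


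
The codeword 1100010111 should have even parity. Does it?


Number of 1s: 6

Yes, parity is correct (6 ones)


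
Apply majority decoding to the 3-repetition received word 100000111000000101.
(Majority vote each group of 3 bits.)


Groups: 100, 000, 111, 000, 000, 101
Majority votes: 001001

001001


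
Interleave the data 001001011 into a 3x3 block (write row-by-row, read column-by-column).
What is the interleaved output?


Matrix:
  001
  001
  011
Read columns: 000001111

000001111


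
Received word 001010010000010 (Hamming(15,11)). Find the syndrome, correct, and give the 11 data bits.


Syndrome = 0: no error detected

Data: 11000000010 (no errors)


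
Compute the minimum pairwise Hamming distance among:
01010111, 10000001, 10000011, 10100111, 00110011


Comparing all pairs, minimum distance: 1
Can detect 0 errors, correct 0 errors

1


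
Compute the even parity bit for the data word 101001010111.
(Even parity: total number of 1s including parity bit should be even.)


Number of 1s in data: 7
Parity bit: 1

1


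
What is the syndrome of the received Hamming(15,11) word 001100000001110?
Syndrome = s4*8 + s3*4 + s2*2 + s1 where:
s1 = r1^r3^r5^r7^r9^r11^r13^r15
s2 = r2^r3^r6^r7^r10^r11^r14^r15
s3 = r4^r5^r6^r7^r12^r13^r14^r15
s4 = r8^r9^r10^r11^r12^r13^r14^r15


s1=0, s2=0, s3=0, s4=1

Syndrome = 8 (error at position 8)


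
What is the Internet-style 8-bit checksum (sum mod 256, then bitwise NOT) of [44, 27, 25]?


Sum = 96 mod 256 = 96
Complement = 159

159


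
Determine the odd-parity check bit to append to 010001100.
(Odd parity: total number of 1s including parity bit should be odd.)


Number of 1s in data: 3
Parity bit: 0

0


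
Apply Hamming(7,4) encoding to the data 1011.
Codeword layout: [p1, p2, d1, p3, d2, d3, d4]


Parity bits: p1=0, p2=1, p3=0

0110011


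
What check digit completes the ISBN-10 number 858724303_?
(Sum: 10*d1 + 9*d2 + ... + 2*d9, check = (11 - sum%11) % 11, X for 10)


Weighted sum: 288
288 mod 11 = 2

Check digit: 9


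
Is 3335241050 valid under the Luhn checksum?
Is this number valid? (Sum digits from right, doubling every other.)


Luhn sum = 31
31 mod 10 = 1

Invalid (Luhn sum mod 10 = 1)


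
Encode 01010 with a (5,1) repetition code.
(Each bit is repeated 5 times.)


Each bit -> 5 copies

0000011111000001111100000


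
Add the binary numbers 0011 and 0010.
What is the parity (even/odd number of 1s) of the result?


0011 = 3
0010 = 2
Sum = 5 = 101
1s count = 2

even parity (2 ones in 101)


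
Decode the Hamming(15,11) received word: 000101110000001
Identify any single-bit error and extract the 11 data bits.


Syndrome = 2: error at position 2

Data: 00110000001 (corrected bit 2)


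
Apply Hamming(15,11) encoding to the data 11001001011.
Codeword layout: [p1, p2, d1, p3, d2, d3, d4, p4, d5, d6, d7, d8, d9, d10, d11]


Parity bits: p1=0, p2=1, p3=0, p4=0

011010001001011


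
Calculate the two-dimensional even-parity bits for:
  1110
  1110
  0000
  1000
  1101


Row parities: 11011
Column parities: 0101

Row P: 11011, Col P: 0101, Corner: 0


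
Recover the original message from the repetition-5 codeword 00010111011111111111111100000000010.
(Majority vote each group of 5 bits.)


Groups: 00010, 11101, 11111, 11111, 11110, 00000, 00010
Majority votes: 0111100

0111100


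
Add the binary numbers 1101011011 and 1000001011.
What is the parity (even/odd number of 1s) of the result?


1101011011 = 859
1000001011 = 523
Sum = 1382 = 10101100110
1s count = 6

even parity (6 ones in 10101100110)


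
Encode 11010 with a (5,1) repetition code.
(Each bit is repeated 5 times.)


Each bit -> 5 copies

1111111111000001111100000


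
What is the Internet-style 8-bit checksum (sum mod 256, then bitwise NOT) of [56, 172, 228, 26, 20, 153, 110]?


Sum = 765 mod 256 = 253
Complement = 2

2
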